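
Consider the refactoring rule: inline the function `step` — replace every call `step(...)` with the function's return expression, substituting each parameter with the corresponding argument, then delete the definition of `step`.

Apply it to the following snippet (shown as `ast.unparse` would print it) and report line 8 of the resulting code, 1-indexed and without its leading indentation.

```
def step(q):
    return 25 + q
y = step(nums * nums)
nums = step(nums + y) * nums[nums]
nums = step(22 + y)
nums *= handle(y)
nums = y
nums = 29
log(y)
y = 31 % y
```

Transformed code:
y = 25 + nums * nums
nums = (25 + (nums + y)) * nums[nums]
nums = 25 + (22 + y)
nums *= handle(y)
nums = y
nums = 29
log(y)
y = 31 % y

y = 31 % y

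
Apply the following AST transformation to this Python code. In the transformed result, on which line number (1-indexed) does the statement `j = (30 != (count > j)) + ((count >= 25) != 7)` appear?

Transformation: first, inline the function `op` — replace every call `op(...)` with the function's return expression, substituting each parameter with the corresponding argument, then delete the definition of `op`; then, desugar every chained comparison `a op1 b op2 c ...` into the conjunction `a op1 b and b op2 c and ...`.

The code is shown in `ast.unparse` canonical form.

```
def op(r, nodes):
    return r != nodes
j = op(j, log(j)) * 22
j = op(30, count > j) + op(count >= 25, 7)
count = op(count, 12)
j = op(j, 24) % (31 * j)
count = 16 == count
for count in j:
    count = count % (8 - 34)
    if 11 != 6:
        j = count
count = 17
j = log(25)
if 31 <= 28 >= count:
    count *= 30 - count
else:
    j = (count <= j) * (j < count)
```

Transformed code:
j = (j != log(j)) * 22
j = (30 != (count > j)) + ((count >= 25) != 7)
count = count != 12
j = (j != 24) % (31 * j)
count = 16 == count
for count in j:
    count = count % (8 - 34)
    if 11 != 6:
        j = count
count = 17
j = log(25)
if 31 <= 28 and 28 >= count:
    count *= 30 - count
else:
    j = (count <= j) * (j < count)

2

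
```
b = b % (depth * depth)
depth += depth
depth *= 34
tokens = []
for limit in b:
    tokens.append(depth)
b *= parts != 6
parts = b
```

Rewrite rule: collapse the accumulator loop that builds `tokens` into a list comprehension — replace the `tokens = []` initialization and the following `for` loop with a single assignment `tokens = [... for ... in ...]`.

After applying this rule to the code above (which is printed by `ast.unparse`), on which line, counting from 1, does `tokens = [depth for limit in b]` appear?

Transformed code:
b = b % (depth * depth)
depth += depth
depth *= 34
tokens = [depth for limit in b]
b *= parts != 6
parts = b

4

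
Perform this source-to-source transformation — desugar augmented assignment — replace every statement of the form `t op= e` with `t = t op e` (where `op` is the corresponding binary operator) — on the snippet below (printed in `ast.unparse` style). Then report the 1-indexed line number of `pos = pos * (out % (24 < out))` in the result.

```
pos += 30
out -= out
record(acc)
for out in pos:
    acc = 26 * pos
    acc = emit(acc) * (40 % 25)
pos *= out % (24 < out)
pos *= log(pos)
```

Transformed code:
pos = pos + 30
out = out - out
record(acc)
for out in pos:
    acc = 26 * pos
    acc = emit(acc) * (40 % 25)
pos = pos * (out % (24 < out))
pos = pos * log(pos)

7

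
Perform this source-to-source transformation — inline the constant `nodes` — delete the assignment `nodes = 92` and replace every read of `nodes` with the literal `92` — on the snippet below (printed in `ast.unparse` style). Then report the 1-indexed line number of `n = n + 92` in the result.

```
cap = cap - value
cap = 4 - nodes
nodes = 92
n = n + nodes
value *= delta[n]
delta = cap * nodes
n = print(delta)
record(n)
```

Transformed code:
cap = cap - value
cap = 4 - 92
n = n + 92
value *= delta[n]
delta = cap * 92
n = print(delta)
record(n)

3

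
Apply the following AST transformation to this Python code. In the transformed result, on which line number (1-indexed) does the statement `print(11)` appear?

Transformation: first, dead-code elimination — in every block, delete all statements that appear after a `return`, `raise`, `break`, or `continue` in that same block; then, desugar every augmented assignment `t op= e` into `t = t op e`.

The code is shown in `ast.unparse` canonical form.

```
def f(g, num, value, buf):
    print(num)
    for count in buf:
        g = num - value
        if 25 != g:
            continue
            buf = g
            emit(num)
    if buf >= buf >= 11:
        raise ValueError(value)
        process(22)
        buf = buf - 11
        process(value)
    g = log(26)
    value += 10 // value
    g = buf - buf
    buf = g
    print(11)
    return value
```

13

Transformed code:
def f(g, num, value, buf):
    print(num)
    for count in buf:
        g = num - value
        if 25 != g:
            continue
    if buf >= buf >= 11:
        raise ValueError(value)
    g = log(26)
    value = value + 10 // value
    g = buf - buf
    buf = g
    print(11)
    return value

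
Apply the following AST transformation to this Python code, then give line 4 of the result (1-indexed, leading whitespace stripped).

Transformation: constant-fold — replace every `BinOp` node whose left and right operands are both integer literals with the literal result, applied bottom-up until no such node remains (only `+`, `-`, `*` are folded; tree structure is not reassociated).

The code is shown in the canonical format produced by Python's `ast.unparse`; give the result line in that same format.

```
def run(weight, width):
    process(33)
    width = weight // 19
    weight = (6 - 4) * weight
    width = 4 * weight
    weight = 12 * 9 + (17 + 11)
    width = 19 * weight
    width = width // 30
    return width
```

weight = 2 * weight

Transformed code:
def run(weight, width):
    process(33)
    width = weight // 19
    weight = 2 * weight
    width = 4 * weight
    weight = 136
    width = 19 * weight
    width = width // 30
    return width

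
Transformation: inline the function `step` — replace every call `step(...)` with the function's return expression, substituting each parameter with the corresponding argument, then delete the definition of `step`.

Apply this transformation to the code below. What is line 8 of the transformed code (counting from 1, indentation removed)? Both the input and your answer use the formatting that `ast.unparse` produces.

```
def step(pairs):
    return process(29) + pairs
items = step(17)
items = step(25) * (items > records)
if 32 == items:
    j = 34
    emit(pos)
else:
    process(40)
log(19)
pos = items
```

Transformed code:
items = process(29) + 17
items = (process(29) + 25) * (items > records)
if 32 == items:
    j = 34
    emit(pos)
else:
    process(40)
log(19)
pos = items

log(19)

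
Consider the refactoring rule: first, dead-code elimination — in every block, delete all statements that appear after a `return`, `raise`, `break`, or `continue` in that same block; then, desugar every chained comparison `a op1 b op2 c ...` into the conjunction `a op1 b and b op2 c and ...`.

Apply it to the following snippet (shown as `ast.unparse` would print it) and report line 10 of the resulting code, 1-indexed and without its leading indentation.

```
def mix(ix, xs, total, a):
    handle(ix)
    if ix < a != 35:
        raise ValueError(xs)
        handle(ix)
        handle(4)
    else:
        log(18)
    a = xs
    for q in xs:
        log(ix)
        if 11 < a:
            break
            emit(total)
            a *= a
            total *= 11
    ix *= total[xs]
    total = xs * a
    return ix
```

if 11 < a:

Transformed code:
def mix(ix, xs, total, a):
    handle(ix)
    if ix < a and a != 35:
        raise ValueError(xs)
    else:
        log(18)
    a = xs
    for q in xs:
        log(ix)
        if 11 < a:
            break
    ix *= total[xs]
    total = xs * a
    return ix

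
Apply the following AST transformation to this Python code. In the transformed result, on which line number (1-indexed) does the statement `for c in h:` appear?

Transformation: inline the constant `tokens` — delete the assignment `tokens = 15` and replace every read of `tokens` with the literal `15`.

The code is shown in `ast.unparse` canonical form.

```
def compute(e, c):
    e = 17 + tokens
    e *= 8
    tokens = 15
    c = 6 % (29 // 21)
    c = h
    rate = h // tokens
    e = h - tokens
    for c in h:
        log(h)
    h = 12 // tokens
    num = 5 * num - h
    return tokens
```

Transformed code:
def compute(e, c):
    e = 17 + 15
    e *= 8
    c = 6 % (29 // 21)
    c = h
    rate = h // 15
    e = h - 15
    for c in h:
        log(h)
    h = 12 // 15
    num = 5 * num - h
    return 15

8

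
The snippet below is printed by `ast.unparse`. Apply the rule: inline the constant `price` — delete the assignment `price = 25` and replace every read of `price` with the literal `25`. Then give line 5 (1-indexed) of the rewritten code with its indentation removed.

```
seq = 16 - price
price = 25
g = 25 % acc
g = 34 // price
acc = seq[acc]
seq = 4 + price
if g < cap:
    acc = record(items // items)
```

Transformed code:
seq = 16 - 25
g = 25 % acc
g = 34 // 25
acc = seq[acc]
seq = 4 + 25
if g < cap:
    acc = record(items // items)

seq = 4 + 25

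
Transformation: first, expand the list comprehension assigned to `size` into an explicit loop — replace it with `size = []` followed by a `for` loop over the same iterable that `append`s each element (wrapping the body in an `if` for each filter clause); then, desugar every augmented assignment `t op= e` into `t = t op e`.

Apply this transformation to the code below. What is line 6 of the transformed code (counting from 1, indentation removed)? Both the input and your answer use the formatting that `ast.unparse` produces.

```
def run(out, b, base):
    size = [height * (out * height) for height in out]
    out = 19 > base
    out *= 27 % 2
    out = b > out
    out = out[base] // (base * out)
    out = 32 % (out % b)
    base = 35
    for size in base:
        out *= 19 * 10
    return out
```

out = out * (27 % 2)

Transformed code:
def run(out, b, base):
    size = []
    for height in out:
        size.append(height * (out * height))
    out = 19 > base
    out = out * (27 % 2)
    out = b > out
    out = out[base] // (base * out)
    out = 32 % (out % b)
    base = 35
    for size in base:
        out = out * (19 * 10)
    return out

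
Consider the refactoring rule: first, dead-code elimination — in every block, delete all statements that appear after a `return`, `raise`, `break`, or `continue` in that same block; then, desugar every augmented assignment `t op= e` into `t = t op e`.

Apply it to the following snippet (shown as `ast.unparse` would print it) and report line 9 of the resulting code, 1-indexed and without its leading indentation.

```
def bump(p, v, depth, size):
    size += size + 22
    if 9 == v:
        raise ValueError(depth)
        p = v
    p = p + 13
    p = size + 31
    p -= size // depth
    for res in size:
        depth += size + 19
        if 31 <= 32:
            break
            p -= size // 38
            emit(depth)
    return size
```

Transformed code:
def bump(p, v, depth, size):
    size = size + (size + 22)
    if 9 == v:
        raise ValueError(depth)
    p = p + 13
    p = size + 31
    p = p - size // depth
    for res in size:
        depth = depth + (size + 19)
        if 31 <= 32:
            break
    return size

depth = depth + (size + 19)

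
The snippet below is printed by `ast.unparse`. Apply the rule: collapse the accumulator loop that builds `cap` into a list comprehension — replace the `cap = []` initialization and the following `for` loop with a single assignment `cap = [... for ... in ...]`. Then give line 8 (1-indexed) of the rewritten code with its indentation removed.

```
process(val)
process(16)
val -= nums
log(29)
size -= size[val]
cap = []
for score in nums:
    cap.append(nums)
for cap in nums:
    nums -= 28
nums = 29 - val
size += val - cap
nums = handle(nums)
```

Transformed code:
process(val)
process(16)
val -= nums
log(29)
size -= size[val]
cap = [nums for score in nums]
for cap in nums:
    nums -= 28
nums = 29 - val
size += val - cap
nums = handle(nums)

nums -= 28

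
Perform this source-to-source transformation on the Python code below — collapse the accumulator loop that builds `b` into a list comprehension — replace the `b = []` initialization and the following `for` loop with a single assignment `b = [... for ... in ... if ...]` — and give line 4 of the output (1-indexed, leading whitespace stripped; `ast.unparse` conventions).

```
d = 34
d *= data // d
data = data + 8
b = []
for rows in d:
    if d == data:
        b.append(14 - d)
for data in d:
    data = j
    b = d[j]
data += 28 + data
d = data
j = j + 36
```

Transformed code:
d = 34
d *= data // d
data = data + 8
b = [14 - d for rows in d if d == data]
for data in d:
    data = j
    b = d[j]
data += 28 + data
d = data
j = j + 36

b = [14 - d for rows in d if d == data]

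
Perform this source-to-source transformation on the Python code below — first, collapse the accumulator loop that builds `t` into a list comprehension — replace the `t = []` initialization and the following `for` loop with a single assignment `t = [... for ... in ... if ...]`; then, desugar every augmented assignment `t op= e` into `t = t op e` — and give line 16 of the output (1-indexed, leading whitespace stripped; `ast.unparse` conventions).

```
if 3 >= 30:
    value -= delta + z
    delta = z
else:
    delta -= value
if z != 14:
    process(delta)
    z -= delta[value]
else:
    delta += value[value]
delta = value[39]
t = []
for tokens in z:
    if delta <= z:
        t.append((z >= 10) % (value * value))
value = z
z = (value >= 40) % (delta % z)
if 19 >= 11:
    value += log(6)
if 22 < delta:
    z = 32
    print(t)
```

Transformed code:
if 3 >= 30:
    value = value - (delta + z)
    delta = z
else:
    delta = delta - value
if z != 14:
    process(delta)
    z = z - delta[value]
else:
    delta = delta + value[value]
delta = value[39]
t = [(z >= 10) % (value * value) for tokens in z if delta <= z]
value = z
z = (value >= 40) % (delta % z)
if 19 >= 11:
    value = value + log(6)
if 22 < delta:
    z = 32
    print(t)

value = value + log(6)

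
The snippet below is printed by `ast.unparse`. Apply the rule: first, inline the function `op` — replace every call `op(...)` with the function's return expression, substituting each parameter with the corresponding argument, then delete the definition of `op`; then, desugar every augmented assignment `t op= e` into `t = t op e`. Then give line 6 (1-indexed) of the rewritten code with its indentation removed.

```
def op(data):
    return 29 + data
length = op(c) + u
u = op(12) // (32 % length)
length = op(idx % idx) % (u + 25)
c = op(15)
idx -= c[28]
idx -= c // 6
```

Transformed code:
length = 29 + c + u
u = (29 + 12) // (32 % length)
length = (29 + idx % idx) % (u + 25)
c = 29 + 15
idx = idx - c[28]
idx = idx - c // 6

idx = idx - c // 6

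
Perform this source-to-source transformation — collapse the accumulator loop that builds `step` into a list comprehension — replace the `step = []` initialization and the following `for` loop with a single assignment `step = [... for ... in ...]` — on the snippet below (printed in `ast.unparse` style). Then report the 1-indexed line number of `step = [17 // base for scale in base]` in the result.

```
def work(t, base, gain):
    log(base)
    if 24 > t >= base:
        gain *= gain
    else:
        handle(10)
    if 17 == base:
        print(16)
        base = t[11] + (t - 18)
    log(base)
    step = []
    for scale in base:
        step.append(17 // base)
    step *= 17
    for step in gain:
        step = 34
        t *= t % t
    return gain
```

11

Transformed code:
def work(t, base, gain):
    log(base)
    if 24 > t >= base:
        gain *= gain
    else:
        handle(10)
    if 17 == base:
        print(16)
        base = t[11] + (t - 18)
    log(base)
    step = [17 // base for scale in base]
    step *= 17
    for step in gain:
        step = 34
        t *= t % t
    return gain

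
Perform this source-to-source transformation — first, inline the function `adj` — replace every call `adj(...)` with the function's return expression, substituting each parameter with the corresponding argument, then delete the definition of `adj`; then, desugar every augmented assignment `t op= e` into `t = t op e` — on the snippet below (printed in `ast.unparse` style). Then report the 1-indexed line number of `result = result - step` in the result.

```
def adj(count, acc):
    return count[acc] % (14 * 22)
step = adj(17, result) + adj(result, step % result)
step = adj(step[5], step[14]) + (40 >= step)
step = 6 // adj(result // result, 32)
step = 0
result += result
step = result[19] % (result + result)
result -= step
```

7

Transformed code:
step = 17[result] % (14 * 22) + result[step % result] % (14 * 22)
step = step[5][step[14]] % (14 * 22) + (40 >= step)
step = 6 // ((result // result)[32] % (14 * 22))
step = 0
result = result + result
step = result[19] % (result + result)
result = result - step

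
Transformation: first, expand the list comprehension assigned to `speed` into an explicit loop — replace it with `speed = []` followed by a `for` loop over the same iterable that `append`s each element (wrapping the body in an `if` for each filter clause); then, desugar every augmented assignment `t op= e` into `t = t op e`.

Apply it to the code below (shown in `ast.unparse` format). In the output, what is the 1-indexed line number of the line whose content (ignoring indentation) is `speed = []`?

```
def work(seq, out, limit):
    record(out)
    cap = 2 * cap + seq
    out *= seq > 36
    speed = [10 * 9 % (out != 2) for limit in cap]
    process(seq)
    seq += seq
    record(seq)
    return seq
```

Transformed code:
def work(seq, out, limit):
    record(out)
    cap = 2 * cap + seq
    out = out * (seq > 36)
    speed = []
    for limit in cap:
        speed.append(10 * 9 % (out != 2))
    process(seq)
    seq = seq + seq
    record(seq)
    return seq

5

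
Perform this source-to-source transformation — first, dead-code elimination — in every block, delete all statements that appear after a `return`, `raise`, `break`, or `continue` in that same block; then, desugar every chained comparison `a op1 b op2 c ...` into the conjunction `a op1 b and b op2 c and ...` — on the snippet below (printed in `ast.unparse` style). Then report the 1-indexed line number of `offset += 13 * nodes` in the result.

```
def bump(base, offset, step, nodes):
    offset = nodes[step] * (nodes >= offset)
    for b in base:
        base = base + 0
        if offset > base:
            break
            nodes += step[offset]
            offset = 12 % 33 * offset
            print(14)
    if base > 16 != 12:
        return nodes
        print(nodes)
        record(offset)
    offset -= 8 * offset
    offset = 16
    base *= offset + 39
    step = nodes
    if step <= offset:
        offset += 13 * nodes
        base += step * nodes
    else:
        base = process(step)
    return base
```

14

Transformed code:
def bump(base, offset, step, nodes):
    offset = nodes[step] * (nodes >= offset)
    for b in base:
        base = base + 0
        if offset > base:
            break
    if base > 16 and 16 != 12:
        return nodes
    offset -= 8 * offset
    offset = 16
    base *= offset + 39
    step = nodes
    if step <= offset:
        offset += 13 * nodes
        base += step * nodes
    else:
        base = process(step)
    return base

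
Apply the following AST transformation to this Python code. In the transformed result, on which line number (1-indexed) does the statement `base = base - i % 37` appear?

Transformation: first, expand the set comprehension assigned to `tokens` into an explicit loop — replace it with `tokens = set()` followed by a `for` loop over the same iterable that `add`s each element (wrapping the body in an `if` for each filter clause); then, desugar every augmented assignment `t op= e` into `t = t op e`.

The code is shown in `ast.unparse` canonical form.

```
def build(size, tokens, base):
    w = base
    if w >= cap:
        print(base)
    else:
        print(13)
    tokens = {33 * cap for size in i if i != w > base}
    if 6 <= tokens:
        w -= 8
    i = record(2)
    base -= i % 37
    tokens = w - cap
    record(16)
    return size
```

14

Transformed code:
def build(size, tokens, base):
    w = base
    if w >= cap:
        print(base)
    else:
        print(13)
    tokens = set()
    for size in i:
        if i != w > base:
            tokens.add(33 * cap)
    if 6 <= tokens:
        w = w - 8
    i = record(2)
    base = base - i % 37
    tokens = w - cap
    record(16)
    return size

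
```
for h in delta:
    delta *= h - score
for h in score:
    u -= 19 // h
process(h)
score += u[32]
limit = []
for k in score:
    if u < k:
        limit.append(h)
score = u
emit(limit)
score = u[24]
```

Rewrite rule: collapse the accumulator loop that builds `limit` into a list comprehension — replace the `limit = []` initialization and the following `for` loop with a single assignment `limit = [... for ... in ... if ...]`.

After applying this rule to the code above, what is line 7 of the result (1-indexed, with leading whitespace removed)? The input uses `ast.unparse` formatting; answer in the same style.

limit = [h for k in score if u < k]

Transformed code:
for h in delta:
    delta *= h - score
for h in score:
    u -= 19 // h
process(h)
score += u[32]
limit = [h for k in score if u < k]
score = u
emit(limit)
score = u[24]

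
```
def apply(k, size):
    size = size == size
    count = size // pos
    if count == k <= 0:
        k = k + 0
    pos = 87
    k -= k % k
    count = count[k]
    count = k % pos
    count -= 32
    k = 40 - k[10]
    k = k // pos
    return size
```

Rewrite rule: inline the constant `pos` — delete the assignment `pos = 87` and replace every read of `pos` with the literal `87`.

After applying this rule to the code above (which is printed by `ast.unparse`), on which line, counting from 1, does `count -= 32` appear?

Transformed code:
def apply(k, size):
    size = size == size
    count = size // 87
    if count == k <= 0:
        k = k + 0
    k -= k % k
    count = count[k]
    count = k % 87
    count -= 32
    k = 40 - k[10]
    k = k // 87
    return size

9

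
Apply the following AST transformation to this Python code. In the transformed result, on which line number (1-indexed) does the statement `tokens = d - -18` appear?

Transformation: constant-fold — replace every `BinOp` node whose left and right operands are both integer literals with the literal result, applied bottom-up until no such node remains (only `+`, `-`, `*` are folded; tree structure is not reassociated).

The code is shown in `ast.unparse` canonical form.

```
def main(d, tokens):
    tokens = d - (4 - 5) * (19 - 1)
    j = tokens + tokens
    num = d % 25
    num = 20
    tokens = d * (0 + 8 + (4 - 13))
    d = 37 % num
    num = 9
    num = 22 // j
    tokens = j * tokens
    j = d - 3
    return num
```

Transformed code:
def main(d, tokens):
    tokens = d - -18
    j = tokens + tokens
    num = d % 25
    num = 20
    tokens = d * -1
    d = 37 % num
    num = 9
    num = 22 // j
    tokens = j * tokens
    j = d - 3
    return num

2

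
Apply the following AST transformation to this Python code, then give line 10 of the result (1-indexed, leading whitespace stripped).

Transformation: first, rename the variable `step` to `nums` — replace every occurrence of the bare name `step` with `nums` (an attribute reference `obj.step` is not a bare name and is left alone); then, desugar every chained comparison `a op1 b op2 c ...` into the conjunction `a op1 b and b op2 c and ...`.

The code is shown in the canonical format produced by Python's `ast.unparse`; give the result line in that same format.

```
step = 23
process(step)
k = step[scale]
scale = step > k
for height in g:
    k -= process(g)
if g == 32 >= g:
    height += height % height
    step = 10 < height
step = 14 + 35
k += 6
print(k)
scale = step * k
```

Transformed code:
nums = 23
process(nums)
k = nums[scale]
scale = nums > k
for height in g:
    k -= process(g)
if g == 32 and 32 >= g:
    height += height % height
    nums = 10 < height
nums = 14 + 35
k += 6
print(k)
scale = nums * k

nums = 14 + 35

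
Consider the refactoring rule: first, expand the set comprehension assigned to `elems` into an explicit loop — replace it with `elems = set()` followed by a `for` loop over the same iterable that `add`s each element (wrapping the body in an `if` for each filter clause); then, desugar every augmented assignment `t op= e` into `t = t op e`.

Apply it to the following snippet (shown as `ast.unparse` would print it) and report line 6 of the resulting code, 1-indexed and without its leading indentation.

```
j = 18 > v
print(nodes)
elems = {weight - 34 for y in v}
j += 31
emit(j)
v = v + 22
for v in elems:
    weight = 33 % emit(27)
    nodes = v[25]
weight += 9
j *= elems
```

Transformed code:
j = 18 > v
print(nodes)
elems = set()
for y in v:
    elems.add(weight - 34)
j = j + 31
emit(j)
v = v + 22
for v in elems:
    weight = 33 % emit(27)
    nodes = v[25]
weight = weight + 9
j = j * elems

j = j + 31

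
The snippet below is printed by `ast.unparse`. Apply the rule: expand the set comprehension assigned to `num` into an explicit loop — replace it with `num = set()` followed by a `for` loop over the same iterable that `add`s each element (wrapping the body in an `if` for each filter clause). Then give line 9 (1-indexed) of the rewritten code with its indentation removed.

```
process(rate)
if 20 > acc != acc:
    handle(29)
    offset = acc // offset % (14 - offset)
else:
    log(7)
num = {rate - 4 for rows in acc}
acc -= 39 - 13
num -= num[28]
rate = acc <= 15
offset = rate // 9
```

num.add(rate - 4)

Transformed code:
process(rate)
if 20 > acc != acc:
    handle(29)
    offset = acc // offset % (14 - offset)
else:
    log(7)
num = set()
for rows in acc:
    num.add(rate - 4)
acc -= 39 - 13
num -= num[28]
rate = acc <= 15
offset = rate // 9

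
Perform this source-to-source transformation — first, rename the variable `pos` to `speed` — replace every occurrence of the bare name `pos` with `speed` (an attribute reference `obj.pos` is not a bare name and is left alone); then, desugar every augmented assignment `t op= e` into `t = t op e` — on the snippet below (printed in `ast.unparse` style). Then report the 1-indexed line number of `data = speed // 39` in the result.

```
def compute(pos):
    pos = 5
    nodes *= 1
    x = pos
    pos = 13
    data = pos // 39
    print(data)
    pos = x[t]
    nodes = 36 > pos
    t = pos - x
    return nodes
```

6

Transformed code:
def compute(speed):
    speed = 5
    nodes = nodes * 1
    x = speed
    speed = 13
    data = speed // 39
    print(data)
    speed = x[t]
    nodes = 36 > speed
    t = speed - x
    return nodes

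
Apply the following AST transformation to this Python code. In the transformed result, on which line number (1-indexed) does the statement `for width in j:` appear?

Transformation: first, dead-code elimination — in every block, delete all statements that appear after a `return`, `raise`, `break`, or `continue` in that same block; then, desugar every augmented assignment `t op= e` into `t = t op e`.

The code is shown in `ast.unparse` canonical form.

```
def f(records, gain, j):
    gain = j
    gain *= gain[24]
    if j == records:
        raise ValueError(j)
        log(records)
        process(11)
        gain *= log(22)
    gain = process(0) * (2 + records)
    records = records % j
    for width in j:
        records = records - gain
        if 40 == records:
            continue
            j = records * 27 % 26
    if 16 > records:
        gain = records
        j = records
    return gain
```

Transformed code:
def f(records, gain, j):
    gain = j
    gain = gain * gain[24]
    if j == records:
        raise ValueError(j)
    gain = process(0) * (2 + records)
    records = records % j
    for width in j:
        records = records - gain
        if 40 == records:
            continue
    if 16 > records:
        gain = records
        j = records
    return gain

8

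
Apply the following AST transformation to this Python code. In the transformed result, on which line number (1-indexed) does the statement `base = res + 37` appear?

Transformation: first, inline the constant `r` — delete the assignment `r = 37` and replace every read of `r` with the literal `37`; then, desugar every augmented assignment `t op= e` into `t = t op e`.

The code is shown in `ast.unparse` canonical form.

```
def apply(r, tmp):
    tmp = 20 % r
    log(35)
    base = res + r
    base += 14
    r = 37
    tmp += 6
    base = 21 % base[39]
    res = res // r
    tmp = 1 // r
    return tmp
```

4

Transformed code:
def apply(r, tmp):
    tmp = 20 % 37
    log(35)
    base = res + 37
    base = base + 14
    tmp = tmp + 6
    base = 21 % base[39]
    res = res // 37
    tmp = 1 // 37
    return tmp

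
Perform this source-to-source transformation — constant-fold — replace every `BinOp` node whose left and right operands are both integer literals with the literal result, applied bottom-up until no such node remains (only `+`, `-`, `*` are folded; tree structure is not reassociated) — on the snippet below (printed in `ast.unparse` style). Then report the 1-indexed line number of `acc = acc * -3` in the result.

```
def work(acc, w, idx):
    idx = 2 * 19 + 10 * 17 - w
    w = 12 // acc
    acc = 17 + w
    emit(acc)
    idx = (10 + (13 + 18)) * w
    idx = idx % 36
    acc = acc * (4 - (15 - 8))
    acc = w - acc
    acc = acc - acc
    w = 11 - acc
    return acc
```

8

Transformed code:
def work(acc, w, idx):
    idx = 208 - w
    w = 12 // acc
    acc = 17 + w
    emit(acc)
    idx = 41 * w
    idx = idx % 36
    acc = acc * -3
    acc = w - acc
    acc = acc - acc
    w = 11 - acc
    return acc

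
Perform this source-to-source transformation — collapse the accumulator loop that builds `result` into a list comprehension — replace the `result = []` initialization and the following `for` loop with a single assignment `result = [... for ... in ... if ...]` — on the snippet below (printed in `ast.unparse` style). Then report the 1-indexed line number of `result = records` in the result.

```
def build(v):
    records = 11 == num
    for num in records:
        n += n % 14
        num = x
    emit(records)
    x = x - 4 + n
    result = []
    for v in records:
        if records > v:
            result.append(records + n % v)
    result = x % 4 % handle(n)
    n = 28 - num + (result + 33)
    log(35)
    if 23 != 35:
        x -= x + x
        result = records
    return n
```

14

Transformed code:
def build(v):
    records = 11 == num
    for num in records:
        n += n % 14
        num = x
    emit(records)
    x = x - 4 + n
    result = [records + n % v for v in records if records > v]
    result = x % 4 % handle(n)
    n = 28 - num + (result + 33)
    log(35)
    if 23 != 35:
        x -= x + x
        result = records
    return n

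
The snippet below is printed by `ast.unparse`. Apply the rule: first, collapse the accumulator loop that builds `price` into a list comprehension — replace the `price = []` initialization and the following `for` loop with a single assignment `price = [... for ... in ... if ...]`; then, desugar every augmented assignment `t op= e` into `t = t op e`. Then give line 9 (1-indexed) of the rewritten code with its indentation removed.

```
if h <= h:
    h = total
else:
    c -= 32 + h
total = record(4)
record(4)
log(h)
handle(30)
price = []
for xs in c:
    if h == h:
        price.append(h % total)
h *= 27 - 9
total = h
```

price = [h % total for xs in c if h == h]

Transformed code:
if h <= h:
    h = total
else:
    c = c - (32 + h)
total = record(4)
record(4)
log(h)
handle(30)
price = [h % total for xs in c if h == h]
h = h * (27 - 9)
total = h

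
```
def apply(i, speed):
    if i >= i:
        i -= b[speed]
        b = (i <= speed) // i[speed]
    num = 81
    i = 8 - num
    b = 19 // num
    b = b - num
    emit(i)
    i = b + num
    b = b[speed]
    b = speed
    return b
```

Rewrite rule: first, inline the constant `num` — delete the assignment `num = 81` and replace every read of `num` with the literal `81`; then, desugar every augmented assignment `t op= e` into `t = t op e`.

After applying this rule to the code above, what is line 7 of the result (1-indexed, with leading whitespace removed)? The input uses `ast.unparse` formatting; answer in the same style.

Transformed code:
def apply(i, speed):
    if i >= i:
        i = i - b[speed]
        b = (i <= speed) // i[speed]
    i = 8 - 81
    b = 19 // 81
    b = b - 81
    emit(i)
    i = b + 81
    b = b[speed]
    b = speed
    return b

b = b - 81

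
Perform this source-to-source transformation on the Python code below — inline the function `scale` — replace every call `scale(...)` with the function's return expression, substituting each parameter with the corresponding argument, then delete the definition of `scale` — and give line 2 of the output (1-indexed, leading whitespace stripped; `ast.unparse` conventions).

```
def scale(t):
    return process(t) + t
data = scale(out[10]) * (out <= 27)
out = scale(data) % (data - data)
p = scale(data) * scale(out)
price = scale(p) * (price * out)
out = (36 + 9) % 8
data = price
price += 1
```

out = (process(data) + data) % (data - data)

Transformed code:
data = (process(out[10]) + out[10]) * (out <= 27)
out = (process(data) + data) % (data - data)
p = (process(data) + data) * (process(out) + out)
price = (process(p) + p) * (price * out)
out = (36 + 9) % 8
data = price
price += 1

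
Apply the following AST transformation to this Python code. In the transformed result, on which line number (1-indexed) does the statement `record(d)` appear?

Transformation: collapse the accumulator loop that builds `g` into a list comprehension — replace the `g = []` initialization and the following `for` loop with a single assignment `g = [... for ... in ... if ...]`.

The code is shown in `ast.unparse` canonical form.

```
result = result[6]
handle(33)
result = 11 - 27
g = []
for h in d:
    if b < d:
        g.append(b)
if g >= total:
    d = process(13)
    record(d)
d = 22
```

7

Transformed code:
result = result[6]
handle(33)
result = 11 - 27
g = [b for h in d if b < d]
if g >= total:
    d = process(13)
    record(d)
d = 22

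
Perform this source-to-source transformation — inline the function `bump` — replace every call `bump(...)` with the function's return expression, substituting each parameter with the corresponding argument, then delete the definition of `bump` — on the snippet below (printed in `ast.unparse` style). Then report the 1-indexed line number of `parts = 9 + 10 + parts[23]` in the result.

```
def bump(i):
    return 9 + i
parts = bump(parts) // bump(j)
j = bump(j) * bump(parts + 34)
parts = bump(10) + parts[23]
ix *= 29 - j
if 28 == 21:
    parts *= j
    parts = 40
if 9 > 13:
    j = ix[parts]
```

3

Transformed code:
parts = (9 + parts) // (9 + j)
j = (9 + j) * (9 + (parts + 34))
parts = 9 + 10 + parts[23]
ix *= 29 - j
if 28 == 21:
    parts *= j
    parts = 40
if 9 > 13:
    j = ix[parts]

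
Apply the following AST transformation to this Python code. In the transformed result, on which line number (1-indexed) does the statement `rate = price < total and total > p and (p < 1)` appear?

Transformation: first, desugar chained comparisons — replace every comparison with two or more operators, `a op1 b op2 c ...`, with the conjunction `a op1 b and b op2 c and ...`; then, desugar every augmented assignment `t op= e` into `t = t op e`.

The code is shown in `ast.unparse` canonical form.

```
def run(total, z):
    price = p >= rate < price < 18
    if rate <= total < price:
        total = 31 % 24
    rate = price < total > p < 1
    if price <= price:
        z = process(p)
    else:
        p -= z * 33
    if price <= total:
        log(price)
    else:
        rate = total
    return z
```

Transformed code:
def run(total, z):
    price = p >= rate and rate < price and (price < 18)
    if rate <= total and total < price:
        total = 31 % 24
    rate = price < total and total > p and (p < 1)
    if price <= price:
        z = process(p)
    else:
        p = p - z * 33
    if price <= total:
        log(price)
    else:
        rate = total
    return z

5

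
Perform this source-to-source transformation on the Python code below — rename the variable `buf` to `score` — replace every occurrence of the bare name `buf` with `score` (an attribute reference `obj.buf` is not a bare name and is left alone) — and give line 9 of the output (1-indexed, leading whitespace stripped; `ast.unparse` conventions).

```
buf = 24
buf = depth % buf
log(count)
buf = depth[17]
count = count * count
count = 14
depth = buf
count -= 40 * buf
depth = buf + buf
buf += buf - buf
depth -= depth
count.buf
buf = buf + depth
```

depth = score + score

Transformed code:
score = 24
score = depth % score
log(count)
score = depth[17]
count = count * count
count = 14
depth = score
count -= 40 * score
depth = score + score
score += score - score
depth -= depth
count.buf
score = score + depth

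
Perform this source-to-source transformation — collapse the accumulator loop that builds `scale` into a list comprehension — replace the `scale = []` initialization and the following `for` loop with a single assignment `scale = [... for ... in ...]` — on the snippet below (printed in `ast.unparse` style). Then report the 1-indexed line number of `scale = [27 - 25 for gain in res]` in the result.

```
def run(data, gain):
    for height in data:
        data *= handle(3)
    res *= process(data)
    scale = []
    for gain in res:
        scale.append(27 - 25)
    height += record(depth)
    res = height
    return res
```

5

Transformed code:
def run(data, gain):
    for height in data:
        data *= handle(3)
    res *= process(data)
    scale = [27 - 25 for gain in res]
    height += record(depth)
    res = height
    return res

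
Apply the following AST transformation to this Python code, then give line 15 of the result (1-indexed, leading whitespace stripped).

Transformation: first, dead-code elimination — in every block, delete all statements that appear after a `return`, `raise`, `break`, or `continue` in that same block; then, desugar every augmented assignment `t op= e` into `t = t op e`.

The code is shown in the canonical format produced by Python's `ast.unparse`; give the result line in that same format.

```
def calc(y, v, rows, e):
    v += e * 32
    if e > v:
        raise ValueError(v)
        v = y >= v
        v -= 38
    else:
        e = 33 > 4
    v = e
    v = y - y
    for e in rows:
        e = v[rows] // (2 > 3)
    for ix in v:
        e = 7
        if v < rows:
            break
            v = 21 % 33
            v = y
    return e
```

Transformed code:
def calc(y, v, rows, e):
    v = v + e * 32
    if e > v:
        raise ValueError(v)
    else:
        e = 33 > 4
    v = e
    v = y - y
    for e in rows:
        e = v[rows] // (2 > 3)
    for ix in v:
        e = 7
        if v < rows:
            break
    return e

return e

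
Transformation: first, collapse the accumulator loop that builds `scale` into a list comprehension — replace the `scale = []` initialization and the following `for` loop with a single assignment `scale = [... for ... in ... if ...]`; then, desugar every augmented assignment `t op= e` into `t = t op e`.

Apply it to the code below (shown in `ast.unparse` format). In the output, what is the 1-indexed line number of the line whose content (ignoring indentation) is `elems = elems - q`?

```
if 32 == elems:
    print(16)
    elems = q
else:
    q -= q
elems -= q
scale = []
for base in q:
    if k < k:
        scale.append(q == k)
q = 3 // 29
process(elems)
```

Transformed code:
if 32 == elems:
    print(16)
    elems = q
else:
    q = q - q
elems = elems - q
scale = [q == k for base in q if k < k]
q = 3 // 29
process(elems)

6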